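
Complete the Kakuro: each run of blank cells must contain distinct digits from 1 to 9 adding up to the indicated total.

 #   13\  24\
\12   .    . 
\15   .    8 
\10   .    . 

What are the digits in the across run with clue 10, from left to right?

24 in 3 cells must be {7,8,9}.
R2C1 = 15 − 8 = 7 completes the 15 across.
No cell is forced outright now. R1C1 can only be 4 or 5 (the digits allowed by both its 12 across and its 13 down). If R1C1 = 4: then R1C2 would have to be in {8} for the 12 across but in {7,9} for the 24 down — contradiction. So R1C1 = 5.
R1C2 = 12 − 5 = 7 completes the 12 across.
R3C1 = 13 − 12 = 1 completes the 13 down.
R3C2 = 10 − 1 = 9 completes the 10 across.

1 9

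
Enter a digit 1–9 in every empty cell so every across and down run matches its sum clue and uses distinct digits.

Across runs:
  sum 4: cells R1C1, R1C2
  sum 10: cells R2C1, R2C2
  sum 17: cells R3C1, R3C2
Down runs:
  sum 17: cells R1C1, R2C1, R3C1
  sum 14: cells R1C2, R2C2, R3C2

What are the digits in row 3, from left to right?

8 9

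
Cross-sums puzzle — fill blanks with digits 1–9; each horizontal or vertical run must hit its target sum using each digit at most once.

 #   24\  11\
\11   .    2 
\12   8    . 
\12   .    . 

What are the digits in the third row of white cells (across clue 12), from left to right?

7 5

24 in 3 cells must be {7,8,9}.
R1C1 = 11 − 2 = 9 completes the 11 across.
R2C2 = 12 − 8 = 4 completes the 12 across.
R3C1 = 24 − 17 = 7 completes the 24 down.
R3C2 = 12 − 7 = 5 completes the 12 across.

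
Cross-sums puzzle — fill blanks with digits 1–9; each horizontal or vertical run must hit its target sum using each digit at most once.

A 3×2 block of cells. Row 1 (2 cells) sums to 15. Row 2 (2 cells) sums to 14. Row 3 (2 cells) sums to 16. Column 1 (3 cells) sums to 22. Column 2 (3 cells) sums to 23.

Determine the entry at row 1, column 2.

6

16 in 2 cells must be {7,9}; 23 in 3 cells must be {6,8,9}.
The 16 across and the 23 down share only 9, so (3,2) = 9.
(3,1) = 16 − 9 = 7 completes the 16 across.
Nothing is forced directly, so branch on (1,1), whose candidates are 6 or 9. If (1,1) = 6: then (1,2) would have to be in {9} for the 15 across but in {6,8} for the 23 down — contradiction. So (1,1) = 9.
(1,2) = 15 − 9 = 6 completes the 15 across.
(2,1) = 22 − 16 = 6 completes the 22 down.
(2,2) = 14 − 6 = 8 completes the 14 across.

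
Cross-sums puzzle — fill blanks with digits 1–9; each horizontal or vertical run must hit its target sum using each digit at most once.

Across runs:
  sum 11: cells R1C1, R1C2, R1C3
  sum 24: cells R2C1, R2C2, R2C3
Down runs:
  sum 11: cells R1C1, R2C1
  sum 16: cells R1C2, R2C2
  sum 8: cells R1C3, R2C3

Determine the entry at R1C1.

24 in 3 cells must be {7,8,9}; 16 in 2 cells must be {7,9}.
The 11 across and the 16 down share only 7, so R1C2 = 7.
R2C2 = 16 − 7 = 9 completes the 16 down.
Given what's placed, R2C3 must be 7 to fit the 24 across and 8 down.
R1C1 = 3: the only remaining digit allowed by both the 11 across and the 11 down.
R1C3 = 11 − 10 = 1 completes the 11 across.
R2C1 = 24 − 16 = 8 completes the 24 across.

3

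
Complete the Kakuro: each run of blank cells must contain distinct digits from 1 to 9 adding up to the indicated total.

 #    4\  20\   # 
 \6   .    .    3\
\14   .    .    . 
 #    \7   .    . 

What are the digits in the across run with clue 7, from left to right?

6, 1

4 in 2 cells must be {1,3}; 3 in 2 cells must be {1,2}.
The 6 across and the 4 down share only 1, so R1C1 = 1.
R1C2 = 6 − 1 = 5 completes the 6 across.
R2C1 = 4 − 1 = 3 completes the 4 down.
R2C3 = 2: the only remaining digit allowed by both the 14 across and the 3 down.
R3C2 = 6: the only remaining digit allowed by both the 7 across and the 20 down.
R3C3 = 7 − 6 = 1 completes the 7 across.
R2C2 = 14 − 5 = 9 completes the 14 across.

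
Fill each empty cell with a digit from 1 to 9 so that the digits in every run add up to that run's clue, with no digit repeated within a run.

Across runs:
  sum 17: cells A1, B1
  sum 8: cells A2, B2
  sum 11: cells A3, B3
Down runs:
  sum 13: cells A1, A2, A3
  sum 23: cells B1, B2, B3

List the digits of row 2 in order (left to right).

2 6

17 in 2 cells must be {8,9}; 23 in 3 cells must be {6,8,9}.
The 8 across and the 23 down share only 6, so B2 = 6.
A2 = 8 − 6 = 2 completes the 8 across.
Given what's placed, A1 must be 8 to fit the 17 across and 13 down.
B1 = 17 − 8 = 9 completes the 17 across.
A3 = 13 − 10 = 3 completes the 13 down.
B3 = 11 − 3 = 8 completes the 11 across.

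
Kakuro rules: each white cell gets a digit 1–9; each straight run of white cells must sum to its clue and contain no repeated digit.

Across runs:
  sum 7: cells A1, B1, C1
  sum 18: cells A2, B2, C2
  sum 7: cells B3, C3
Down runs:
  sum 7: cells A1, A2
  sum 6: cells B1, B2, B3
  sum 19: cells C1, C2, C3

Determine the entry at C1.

7 in 3 cells must be {1,2,4}; 6 in 3 cells must be {1,2,3}.
Nothing is forced directly, so branch on C1, whose candidates are 2 or 4. If C1 = 2: that forces B1 = 1, after which C3 would have to be in {1,2,3,4,5,6} for the 7 across but in {8,9} for the 19 down — contradiction. So C1 = 4.

4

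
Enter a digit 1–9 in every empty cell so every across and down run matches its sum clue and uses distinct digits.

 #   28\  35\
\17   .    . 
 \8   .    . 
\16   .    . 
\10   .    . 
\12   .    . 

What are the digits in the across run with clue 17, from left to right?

9 8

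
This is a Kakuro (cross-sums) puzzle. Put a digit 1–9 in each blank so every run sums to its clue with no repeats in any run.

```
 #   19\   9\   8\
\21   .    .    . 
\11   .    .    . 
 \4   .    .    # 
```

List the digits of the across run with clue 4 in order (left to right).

3 1

4 in 2 cells must be {1,3}.
Only 3 fits R3C1 under both its across sum 4 and down sum 19.
R3C2 = 4 − 3 = 1 completes the 4 across.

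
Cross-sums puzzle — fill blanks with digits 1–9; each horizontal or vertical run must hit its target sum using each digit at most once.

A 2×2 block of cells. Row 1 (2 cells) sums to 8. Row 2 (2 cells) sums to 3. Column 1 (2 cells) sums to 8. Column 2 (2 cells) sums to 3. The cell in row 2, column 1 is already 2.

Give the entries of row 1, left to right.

6, 2

3 in 2 cells must be {1,2}.
(1,1) = 8 − 2 = 6 completes the 8 down.
(1,2) = 8 − 6 = 2 completes the 8 across.
(2,2) = 3 − 2 = 1 completes the 3 across.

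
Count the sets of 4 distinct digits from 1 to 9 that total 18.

11

4 distinct digits from 1–9 sum between 10 and 30.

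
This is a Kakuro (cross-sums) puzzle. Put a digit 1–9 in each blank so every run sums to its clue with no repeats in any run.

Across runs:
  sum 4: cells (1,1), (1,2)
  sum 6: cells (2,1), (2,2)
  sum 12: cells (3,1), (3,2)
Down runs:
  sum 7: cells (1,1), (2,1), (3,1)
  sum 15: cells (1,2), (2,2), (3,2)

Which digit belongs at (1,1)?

1

4 in 2 cells must be {1,3}; 7 in 3 cells must be {1,2,4}.
The 4 across and the 7 down share only 1, so (1,1) = 1.
(1,2) = 4 − 1 = 3 completes the 4 across.
Given what's placed, (3,1) must be 4 to fit the 12 across and 7 down.
(3,2) = 12 − 4 = 8 completes the 12 across.
(2,1) = 7 − 5 = 2 completes the 7 down.
(2,2) = 6 − 2 = 4 completes the 6 across.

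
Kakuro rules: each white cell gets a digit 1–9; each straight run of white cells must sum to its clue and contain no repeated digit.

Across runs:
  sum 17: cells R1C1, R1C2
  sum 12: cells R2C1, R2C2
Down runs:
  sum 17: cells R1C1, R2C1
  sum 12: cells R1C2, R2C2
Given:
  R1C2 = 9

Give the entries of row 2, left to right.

17 in 2 cells must be {8,9}.
R1C1 = 17 − 9 = 8 completes the 17 across.
R2C1 = 17 − 8 = 9 completes the 17 down.
R2C2 = 12 − 9 = 3 completes the 12 across.

9, 3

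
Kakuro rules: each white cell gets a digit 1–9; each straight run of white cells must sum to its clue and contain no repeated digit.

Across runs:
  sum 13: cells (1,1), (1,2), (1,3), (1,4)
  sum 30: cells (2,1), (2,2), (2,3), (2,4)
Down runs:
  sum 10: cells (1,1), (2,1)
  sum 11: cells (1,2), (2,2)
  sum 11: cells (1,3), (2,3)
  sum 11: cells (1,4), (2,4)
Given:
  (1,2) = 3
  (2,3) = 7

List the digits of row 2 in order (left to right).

30 in 4 cells must be {6,7,8,9}.
(1,3) = 11 − 7 = 4 completes the 11 down.
Given what's placed, (1,4) must be 5 to fit the 13 across and 11 down.
(2,2) = 11 − 3 = 8 completes the 11 down.
(2,4) = 11 − 5 = 6 completes the 11 down.
(1,1) = 13 − 12 = 1 completes the 13 across.
(2,1) = 30 − 21 = 9 completes the 30 across.

9 8 7 6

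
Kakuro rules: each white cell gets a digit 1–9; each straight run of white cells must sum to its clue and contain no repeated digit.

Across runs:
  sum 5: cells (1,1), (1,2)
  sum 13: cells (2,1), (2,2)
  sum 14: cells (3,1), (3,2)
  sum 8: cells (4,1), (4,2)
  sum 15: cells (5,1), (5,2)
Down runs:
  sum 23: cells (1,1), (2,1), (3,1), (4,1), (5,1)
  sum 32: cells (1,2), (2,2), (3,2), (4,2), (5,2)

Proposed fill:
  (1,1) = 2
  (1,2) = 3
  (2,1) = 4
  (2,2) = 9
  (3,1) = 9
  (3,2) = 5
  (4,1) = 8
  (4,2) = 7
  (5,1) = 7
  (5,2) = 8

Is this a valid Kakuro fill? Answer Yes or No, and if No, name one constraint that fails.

No — the across run (4,1)–(4,2) sums to 15, not 8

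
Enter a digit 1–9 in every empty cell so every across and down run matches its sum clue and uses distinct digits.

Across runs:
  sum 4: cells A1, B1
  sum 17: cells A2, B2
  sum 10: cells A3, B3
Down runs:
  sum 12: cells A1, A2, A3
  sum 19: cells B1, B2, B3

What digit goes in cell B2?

9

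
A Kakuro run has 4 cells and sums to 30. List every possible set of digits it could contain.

{6,7,8,9}

4 distinct digits from 1–9 sum between 10 and 30.
Only one set works: {6,7,8,9}.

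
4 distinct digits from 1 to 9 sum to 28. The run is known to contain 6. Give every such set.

{5,6,8,9}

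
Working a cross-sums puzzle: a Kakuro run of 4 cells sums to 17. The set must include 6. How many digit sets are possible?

3

4 distinct digits from 1–9 sum between 10 and 30.
Keeping only sets containing 6.
Enumerating: {1,2,6,8}, {1,3,6,7}, {2,4,5,6}.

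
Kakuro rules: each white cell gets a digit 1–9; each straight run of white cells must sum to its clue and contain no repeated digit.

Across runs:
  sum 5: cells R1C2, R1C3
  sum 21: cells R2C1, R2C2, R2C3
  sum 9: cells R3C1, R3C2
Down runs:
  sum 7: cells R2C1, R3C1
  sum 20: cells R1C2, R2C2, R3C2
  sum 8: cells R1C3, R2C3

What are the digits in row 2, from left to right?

5 9 7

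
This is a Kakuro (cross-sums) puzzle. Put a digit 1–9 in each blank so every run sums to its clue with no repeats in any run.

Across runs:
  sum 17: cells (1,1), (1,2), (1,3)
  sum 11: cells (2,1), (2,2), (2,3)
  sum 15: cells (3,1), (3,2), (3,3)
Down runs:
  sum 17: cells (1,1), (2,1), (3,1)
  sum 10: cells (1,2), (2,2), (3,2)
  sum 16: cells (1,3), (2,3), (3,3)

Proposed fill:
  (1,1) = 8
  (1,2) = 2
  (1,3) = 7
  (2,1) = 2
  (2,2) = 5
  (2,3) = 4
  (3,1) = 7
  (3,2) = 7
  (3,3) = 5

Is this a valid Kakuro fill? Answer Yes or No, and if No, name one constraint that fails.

No — the across run (3,1)–(3,3) sums to 19, not 15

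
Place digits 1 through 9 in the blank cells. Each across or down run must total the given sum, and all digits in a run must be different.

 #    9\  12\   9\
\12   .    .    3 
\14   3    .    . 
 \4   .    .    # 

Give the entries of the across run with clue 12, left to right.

5 4 3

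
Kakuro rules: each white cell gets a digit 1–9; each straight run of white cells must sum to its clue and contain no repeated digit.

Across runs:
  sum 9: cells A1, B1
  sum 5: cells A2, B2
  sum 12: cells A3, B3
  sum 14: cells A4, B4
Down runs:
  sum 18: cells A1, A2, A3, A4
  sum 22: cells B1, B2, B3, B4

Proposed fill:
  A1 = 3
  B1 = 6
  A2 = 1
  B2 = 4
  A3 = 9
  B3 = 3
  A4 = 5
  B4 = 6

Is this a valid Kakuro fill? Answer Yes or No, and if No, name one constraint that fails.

No — the down run B1–B4 sums to 19, not 22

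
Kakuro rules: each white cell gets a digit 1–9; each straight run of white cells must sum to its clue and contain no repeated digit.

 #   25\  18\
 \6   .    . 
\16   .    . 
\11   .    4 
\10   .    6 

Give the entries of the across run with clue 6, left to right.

16 in 2 cells must be {7,9}.
R2C2 = 7: the only remaining digit allowed by both the 16 across and the 18 down.
R3C1 = 11 − 4 = 7 completes the 11 across.
R4C1 = 10 − 6 = 4 completes the 10 across.
R1C1 = 5: the only remaining digit allowed by both the 6 across and the 25 down.
R1C2 = 6 − 5 = 1 completes the 6 across.
R2C1 = 16 − 7 = 9 completes the 16 across.

5 1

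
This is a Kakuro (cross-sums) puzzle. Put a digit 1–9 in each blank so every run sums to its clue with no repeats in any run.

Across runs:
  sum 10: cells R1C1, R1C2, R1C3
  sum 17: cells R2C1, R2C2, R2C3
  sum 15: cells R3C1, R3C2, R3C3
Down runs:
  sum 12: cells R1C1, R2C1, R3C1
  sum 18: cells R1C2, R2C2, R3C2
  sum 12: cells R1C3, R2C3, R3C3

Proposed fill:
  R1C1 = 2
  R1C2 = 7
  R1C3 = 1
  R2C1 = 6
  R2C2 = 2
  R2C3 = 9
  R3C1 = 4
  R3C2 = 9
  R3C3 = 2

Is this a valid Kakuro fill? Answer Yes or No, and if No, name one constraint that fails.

Across: 2+7+1=10; 6+2+9=17; 4+9+2=15. Down: 2+6+4=12; 7+2+9=18; 1+9+2=12. No digit repeats within any run.

Yes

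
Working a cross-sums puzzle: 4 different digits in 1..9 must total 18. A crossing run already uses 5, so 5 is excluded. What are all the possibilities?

{1,2,6,9}; {1,2,7,8}; {1,3,6,8}; {1,4,6,7}; {2,3,4,9}; {2,3,6,7}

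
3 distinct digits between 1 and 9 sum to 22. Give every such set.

{5,8,9}; {6,7,9}

3 distinct digits from 1–9 sum between 6 and 24.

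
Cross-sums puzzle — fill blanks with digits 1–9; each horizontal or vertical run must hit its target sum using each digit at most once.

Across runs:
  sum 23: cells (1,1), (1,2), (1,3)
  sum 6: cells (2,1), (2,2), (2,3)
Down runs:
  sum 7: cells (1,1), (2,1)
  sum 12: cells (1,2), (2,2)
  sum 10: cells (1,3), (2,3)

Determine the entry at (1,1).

6

23 in 3 cells must be {6,8,9}; 6 in 3 cells must be {1,2,3}.
The 23 across and the 7 down share only 6, so (1,1) = 6.
(2,1) = 7 − 6 = 1 completes the 7 down.
Given what's placed, (2,2) must be 3 to fit the 6 across and 12 down.
(2,3) = 6 − 4 = 2 completes the 6 across.
(1,2) = 12 − 3 = 9 completes the 12 down.
(1,3) = 23 − 15 = 8 completes the 23 across.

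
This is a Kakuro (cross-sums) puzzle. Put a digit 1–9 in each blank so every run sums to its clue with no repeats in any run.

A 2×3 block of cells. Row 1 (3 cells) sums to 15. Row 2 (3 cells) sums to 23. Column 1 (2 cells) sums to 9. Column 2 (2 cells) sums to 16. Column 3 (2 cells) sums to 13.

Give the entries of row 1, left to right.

23 in 3 cells must be {6,8,9}; 16 in 2 cells must be {7,9}.
The 23 across and the 16 down share only 9, so (2,2) = 9.
(1,2) = 16 − 9 = 7 completes the 16 down.
Nothing is forced directly, so branch on (2,1), whose candidates are 6 or 8. If (2,1) = 8: then (1,1) would have to be in {2,3,5,6} for the 15 across but in {1} for the 9 down — contradiction. So (2,1) = 6.
(1,1) = 9 − 6 = 3 completes the 9 down.
(1,3) = 15 − 10 = 5 completes the 15 across.
(2,3) = 23 − 15 = 8 completes the 23 across.

3 7 5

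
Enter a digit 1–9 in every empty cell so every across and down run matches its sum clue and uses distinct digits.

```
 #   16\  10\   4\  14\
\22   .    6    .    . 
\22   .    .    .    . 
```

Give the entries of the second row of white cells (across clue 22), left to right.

9, 4, 3, 6

16 in 2 cells must be {7,9}; 4 in 2 cells must be {1,3}.
R2C2 = 10 − 6 = 4 completes the 10 down.
No cell is forced outright now. R1C1 can only be 7 or 9 (the digits allowed by both its 22 across and its 16 down). If R1C1 = 9: that forces R1C3 = 3, after which R1C4 would have to be in {4} for the 22 across but in {5,6,8,9} for the 14 down — contradiction. So R1C1 = 7.
R1C3 = 1: the only remaining digit allowed by both the 22 across and the 4 down.
R1C4 = 22 − 14 = 8 completes the 22 across.
R2C1 = 16 − 7 = 9 completes the 16 down.
R2C3 = 4 − 1 = 3 completes the 4 down.
R2C4 = 22 − 16 = 6 completes the 22 across.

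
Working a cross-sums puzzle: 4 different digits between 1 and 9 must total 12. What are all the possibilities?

{1,2,3,6}; {1,2,4,5}

4 distinct digits from 1–9 sum between 10 and 30.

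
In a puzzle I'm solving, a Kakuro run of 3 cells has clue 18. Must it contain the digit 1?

Counterexample: {2,7,9} sums to 18 without using 1.

No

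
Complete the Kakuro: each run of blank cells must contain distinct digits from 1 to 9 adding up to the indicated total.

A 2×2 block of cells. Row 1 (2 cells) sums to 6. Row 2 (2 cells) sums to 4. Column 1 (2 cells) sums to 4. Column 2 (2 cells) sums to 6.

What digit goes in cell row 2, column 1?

4 in 2 cells must be {1,3}.
The 6 across and the 4 down share only 1, so (1,1) = 1.
(1,2) = 6 − 1 = 5 completes the 6 across.
(2,1) = 4 − 1 = 3 completes the 4 down.
(2,2) = 4 − 3 = 1 completes the 4 across.

3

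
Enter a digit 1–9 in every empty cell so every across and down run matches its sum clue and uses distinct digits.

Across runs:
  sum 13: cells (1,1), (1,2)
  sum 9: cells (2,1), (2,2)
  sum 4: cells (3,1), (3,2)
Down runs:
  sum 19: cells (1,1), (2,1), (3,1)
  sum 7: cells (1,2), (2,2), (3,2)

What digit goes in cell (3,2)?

1

4 in 2 cells must be {1,3}; 7 in 3 cells must be {1,2,4}.
The 13 across and the 7 down share only 4, so (1,2) = 4.
The 4 across and the 19 down share only 3, so (3,1) = 3.
(3,2) = 4 − 3 = 1 completes the 4 across.
(1,1) = 13 − 4 = 9 completes the 13 across.
(2,1) = 19 − 12 = 7 completes the 19 down.
(2,2) = 9 − 7 = 2 completes the 9 across.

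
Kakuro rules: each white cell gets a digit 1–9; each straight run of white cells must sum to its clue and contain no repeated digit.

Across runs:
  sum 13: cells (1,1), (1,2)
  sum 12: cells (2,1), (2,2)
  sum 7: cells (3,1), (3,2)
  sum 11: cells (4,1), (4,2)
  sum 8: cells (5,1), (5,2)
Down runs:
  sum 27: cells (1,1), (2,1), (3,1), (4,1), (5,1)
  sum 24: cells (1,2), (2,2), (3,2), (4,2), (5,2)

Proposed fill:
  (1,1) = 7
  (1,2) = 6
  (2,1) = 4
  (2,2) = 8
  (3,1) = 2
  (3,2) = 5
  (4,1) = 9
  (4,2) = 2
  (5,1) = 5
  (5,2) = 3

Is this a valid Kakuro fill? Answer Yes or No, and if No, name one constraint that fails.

Yes

Across: 7+6=13; 4+8=12; 2+5=7; 9+2=11; 5+3=8. Down: 7+4+2+9+5=27; 6+8+5+2+3=24. No digit repeats within any run.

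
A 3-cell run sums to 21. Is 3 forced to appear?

No

Counterexample: {4,8,9} sums to 21 without using 3.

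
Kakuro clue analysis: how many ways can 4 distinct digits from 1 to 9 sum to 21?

4 distinct digits from 1–9 sum between 10 and 30.

11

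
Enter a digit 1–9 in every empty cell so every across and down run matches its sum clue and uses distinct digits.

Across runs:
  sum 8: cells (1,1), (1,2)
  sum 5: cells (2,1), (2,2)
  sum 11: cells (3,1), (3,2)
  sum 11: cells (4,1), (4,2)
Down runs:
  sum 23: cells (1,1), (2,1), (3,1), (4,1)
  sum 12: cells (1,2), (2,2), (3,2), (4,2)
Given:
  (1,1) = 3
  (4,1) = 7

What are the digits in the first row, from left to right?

(1,2) = 8 − 3 = 5 completes the 8 across.
Given what's placed, (2,1) must be 4 to fit the 5 across and 23 down.
(2,2) = 5 − 4 = 1 completes the 5 across.
(3,1) = 23 − 14 = 9 completes the 23 down.
(3,2) = 11 − 9 = 2 completes the 11 across.
(4,2) = 11 − 7 = 4 completes the 11 across.

3, 5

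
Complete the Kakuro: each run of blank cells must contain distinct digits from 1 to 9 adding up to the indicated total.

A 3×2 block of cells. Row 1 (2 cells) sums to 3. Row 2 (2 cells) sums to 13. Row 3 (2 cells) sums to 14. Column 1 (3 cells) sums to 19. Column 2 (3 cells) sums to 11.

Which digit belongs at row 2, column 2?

4

3 in 2 cells must be {1,2}.
The 3 across and the 19 down share only 2, so (1,1) = 2.
(1,2) = 3 − 2 = 1 completes the 3 across.
Nothing is forced directly, so branch on (2,1), whose candidates are 8 or 9. If (2,1) = 8: then (2,2) would have to be in {5} for the 13 across but in {2,3,4,6,7,8} for the 11 down — contradiction. So (2,1) = 9.
(2,2) = 13 − 9 = 4 completes the 13 across.
(3,1) = 19 − 11 = 8 completes the 19 down.
(3,2) = 14 − 8 = 6 completes the 14 across.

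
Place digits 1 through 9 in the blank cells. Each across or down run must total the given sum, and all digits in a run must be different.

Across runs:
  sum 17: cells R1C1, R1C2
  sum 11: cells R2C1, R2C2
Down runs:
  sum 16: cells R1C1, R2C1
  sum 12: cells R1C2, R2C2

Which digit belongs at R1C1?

17 in 2 cells must be {8,9}; 16 in 2 cells must be {7,9}.
The 17 across and the 16 down share only 9, so R1C1 = 9.
R1C2 = 17 − 9 = 8 completes the 17 across.
R2C1 = 16 − 9 = 7 completes the 16 down.
R2C2 = 11 − 7 = 4 completes the 11 across.

9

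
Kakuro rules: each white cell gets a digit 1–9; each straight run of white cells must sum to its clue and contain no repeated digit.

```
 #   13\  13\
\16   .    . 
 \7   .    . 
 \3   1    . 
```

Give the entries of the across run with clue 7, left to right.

3, 4

16 in 2 cells must be {7,9}; 3 in 2 cells must be {1,2}.
R3C2 = 3 − 1 = 2 completes the 3 across.
Given what's placed, R1C2 must be 7 to fit the 16 across and 13 down.
R2C2 = 13 − 9 = 4 completes the 13 down.
R1C1 = 16 − 7 = 9 completes the 16 across.
R2C1 = 7 − 4 = 3 completes the 7 across.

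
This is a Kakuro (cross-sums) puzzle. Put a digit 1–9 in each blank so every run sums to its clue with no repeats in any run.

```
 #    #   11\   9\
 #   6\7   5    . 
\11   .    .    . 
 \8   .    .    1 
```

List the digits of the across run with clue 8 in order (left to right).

5 2 1

R1C3 = 7 − 5 = 2 completes the 7 across.
R2C3 = 9 − 3 = 6 completes the 9 down.
No cell is forced outright now. R2C2 can only be 2 or 4 (the digits allowed by both its 11 across and its 11 down). If R2C2 = 2: then R2C1 would have to be in {3} for the 11 across but in {1,2,4,5} for the 6 down — contradiction. So R2C2 = 4.
R2C1 = 11 − 10 = 1 completes the 11 across.
R3C1 = 6 − 1 = 5 completes the 6 down.
R3C2 = 8 − 6 = 2 completes the 8 across.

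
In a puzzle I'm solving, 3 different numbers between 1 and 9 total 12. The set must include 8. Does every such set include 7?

No

The only way to make 12 from 3 distinct digits under that restriction is {1,3,8}, which does not contain 7.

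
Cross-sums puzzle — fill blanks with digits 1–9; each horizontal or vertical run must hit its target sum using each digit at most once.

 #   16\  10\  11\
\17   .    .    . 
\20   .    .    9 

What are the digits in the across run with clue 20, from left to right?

16 in 2 cells must be {7,9}.
R1C3 = 11 − 9 = 2 completes the 11 down.
R2C1 = 7: the only remaining digit allowed by both the 20 across and the 16 down.
R2C2 = 20 − 16 = 4 completes the 20 across.
R1C1 = 16 − 7 = 9 completes the 16 down.
R1C2 = 17 − 11 = 6 completes the 17 across.

7 4 9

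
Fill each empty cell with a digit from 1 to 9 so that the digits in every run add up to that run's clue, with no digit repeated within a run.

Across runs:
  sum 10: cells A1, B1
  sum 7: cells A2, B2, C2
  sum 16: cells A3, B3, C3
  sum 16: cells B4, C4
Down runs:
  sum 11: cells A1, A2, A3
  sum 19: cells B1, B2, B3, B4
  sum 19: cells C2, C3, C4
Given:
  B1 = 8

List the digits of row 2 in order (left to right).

4 1 2

7 in 3 cells must be {1,2,4}; 16 in 2 cells must be {7,9}.
A1 = 10 − 8 = 2 completes the 10 across.
B4 = 7: the only remaining digit allowed by both the 16 across and the 19 down.
C4 = 16 − 7 = 9 completes the 16 across.
B2 = 1: the only remaining digit allowed by both the 7 across and the 19 down.
B3 = 19 − 16 = 3 completes the 19 down.
Given what's placed, A2 must be 4 to fit the 7 across and 11 down.
C2 = 7 − 5 = 2 completes the 7 across.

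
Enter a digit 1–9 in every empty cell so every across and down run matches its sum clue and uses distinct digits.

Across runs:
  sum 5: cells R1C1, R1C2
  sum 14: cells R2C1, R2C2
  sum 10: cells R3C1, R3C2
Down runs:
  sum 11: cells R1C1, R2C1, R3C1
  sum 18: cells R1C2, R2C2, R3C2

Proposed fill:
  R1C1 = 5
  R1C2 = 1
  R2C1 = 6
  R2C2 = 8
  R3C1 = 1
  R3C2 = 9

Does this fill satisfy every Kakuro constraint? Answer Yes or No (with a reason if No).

No — the across run R1C1–R1C2 sums to 6, not 5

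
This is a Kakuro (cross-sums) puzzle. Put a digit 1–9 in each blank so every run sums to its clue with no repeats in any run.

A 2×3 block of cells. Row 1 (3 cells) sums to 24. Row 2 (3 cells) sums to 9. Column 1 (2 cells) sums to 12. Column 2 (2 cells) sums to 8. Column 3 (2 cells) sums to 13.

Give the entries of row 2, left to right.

3, 1, 5

24 in 3 cells must be {7,8,9}.
The 24 across and the 8 down share only 7, so (1,2) = 7.
(2,2) = 8 − 7 = 1 completes the 8 down.
Nothing is forced directly, so branch on (2,1), whose candidates are 3 or 5. If (2,1) = 5: then (1,1) would have to be in {8,9} for the 24 across but in {7} for the 12 down — contradiction. So (2,1) = 3.
(1,1) = 12 − 3 = 9 completes the 12 down.
(1,3) = 24 − 16 = 8 completes the 24 across.
(2,3) = 9 − 4 = 5 completes the 9 across.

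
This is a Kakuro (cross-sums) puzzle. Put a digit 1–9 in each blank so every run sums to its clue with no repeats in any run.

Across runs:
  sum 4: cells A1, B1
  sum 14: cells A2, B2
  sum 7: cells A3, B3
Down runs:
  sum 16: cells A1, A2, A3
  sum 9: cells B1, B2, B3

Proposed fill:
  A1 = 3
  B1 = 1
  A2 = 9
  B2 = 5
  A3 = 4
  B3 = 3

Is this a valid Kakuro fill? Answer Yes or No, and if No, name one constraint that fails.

Across: 3+1=4; 9+5=14; 4+3=7. Down: 3+9+4=16; 1+5+3=9. No digit repeats within any run.

Yes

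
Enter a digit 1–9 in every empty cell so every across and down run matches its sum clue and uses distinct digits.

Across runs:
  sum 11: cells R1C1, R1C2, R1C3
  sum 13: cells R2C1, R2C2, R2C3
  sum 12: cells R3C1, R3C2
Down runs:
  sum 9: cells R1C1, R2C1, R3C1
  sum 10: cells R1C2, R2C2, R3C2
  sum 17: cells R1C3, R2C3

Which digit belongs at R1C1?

17 in 2 cells must be {8,9}.
Only 8 fits R1C3 under both its across sum 11 and down sum 17.
R2C3 = 17 − 8 = 9 completes the 17 down.
Nothing is forced directly, so branch on R1C1, whose candidates are 1 or 2. If R1C1 = 2: that forces R1C2 = 1, R2C2 = 3, after which R3C2 would have to be in {3,4,5,7,8,9} for the 12 across but in {6} for the 10 down — contradiction. So R1C1 = 1.

1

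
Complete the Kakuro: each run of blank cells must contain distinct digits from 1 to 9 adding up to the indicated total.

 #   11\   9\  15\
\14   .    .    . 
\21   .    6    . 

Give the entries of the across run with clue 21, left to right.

7 6 8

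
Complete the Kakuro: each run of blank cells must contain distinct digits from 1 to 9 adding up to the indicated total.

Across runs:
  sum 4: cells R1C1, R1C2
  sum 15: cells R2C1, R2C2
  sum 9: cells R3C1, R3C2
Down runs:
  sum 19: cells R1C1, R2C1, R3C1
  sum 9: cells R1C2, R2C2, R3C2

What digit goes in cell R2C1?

4 in 2 cells must be {1,3}.
The 4 across and the 19 down share only 3, so R1C1 = 3.
R1C2 = 4 − 3 = 1 completes the 4 across.
Given what's placed, R2C2 must be 6 to fit the 15 across and 9 down.
R3C1 = 7: the only remaining digit allowed by both the 9 across and the 19 down.
R3C2 = 9 − 7 = 2 completes the 9 across.
R2C1 = 15 − 6 = 9 completes the 15 across.

9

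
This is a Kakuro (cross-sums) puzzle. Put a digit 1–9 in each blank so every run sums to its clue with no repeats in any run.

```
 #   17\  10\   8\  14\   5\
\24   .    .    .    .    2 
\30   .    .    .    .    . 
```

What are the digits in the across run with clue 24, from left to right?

17 in 2 cells must be {8,9}.
R2C5 = 5 − 2 = 3 completes the 5 down.
Nothing is forced directly, so branch on R1C1, whose candidates are 8 or 9. If R1C1 = 9: that forces R2C1 = 8, R2C3 = 6, R2C4 = 9, after which R1C3 would have to be in {1,3,4,5,6,7,8} for the 24 across but in {2} for the 8 down — contradiction. So R1C1 = 8.
R2C1 = 17 − 8 = 9 completes the 17 down.
Nothing is forced directly, so branch on R1C4, whose candidates are 5 or 6 or 9. If R1C4 = 5: then R2C4 would have to be in {4,5,6,7,8} for the 30 across but in {9} for the 14 down — contradiction. If R1C4 = 6: that forces R2C4 = 8, R2C3 = 6, after which R1C3 would have to be in {1,3,5,7} for the 24 across but in {2} for the 8 down — contradiction. So R1C4 = 9.
Given what's placed, R1C3 must be 1 to fit the 24 across and 8 down.
R2C3 = 8 − 1 = 7 completes the 8 down.
R2C4 = 14 − 9 = 5 completes the 14 down.
R1C2 = 24 − 20 = 4 completes the 24 across.

8 4 1 9 2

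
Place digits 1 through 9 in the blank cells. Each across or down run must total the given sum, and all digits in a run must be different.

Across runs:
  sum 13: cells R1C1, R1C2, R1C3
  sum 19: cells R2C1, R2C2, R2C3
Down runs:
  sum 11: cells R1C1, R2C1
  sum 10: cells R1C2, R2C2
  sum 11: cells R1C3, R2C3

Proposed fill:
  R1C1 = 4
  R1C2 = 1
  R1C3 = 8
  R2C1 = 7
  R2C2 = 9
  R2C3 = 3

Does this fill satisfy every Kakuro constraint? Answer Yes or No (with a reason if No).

Yes

Across: 4+1+8=13; 7+9+3=19. Down: 4+7=11; 1+9=10; 8+3=11. No digit repeats within any run.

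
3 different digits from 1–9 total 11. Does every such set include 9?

No

Counterexample: {1,2,8} sums to 11 without using 9.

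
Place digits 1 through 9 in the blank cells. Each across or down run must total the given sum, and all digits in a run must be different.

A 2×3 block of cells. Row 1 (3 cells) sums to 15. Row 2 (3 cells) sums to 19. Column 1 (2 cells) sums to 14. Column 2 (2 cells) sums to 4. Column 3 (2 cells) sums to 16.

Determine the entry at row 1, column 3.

4 in 2 cells must be {1,3}; 16 in 2 cells must be {7,9}.
The 19 across and the 4 down share only 3, so (2,2) = 3.
(1,2) = 4 − 3 = 1 completes the 4 down.
Given what's placed, (1,3) must be 9 to fit the 15 across and 16 down.
(2,1) = 9: the only remaining digit allowed by both the 19 across and the 14 down.
(2,3) = 19 − 12 = 7 completes the 19 across.
(1,1) = 15 − 10 = 5 completes the 15 across.

9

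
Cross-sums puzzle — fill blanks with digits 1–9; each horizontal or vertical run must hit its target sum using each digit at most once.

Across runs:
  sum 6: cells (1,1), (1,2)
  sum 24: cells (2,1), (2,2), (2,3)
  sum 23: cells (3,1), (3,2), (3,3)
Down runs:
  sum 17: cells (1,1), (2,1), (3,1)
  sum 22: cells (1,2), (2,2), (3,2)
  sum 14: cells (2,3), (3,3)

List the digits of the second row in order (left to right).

7, 9, 8

24 in 3 cells must be {7,8,9}; 23 in 3 cells must be {6,8,9}.
Only 5 fits (1,2) under both its across sum 6 and down sum 22.
(1,1) = 6 − 5 = 1 completes the 6 across.
Given what's placed, (3,1) must be 9 to fit the 23 across and 17 down.
(3,2) = 8: the only remaining digit allowed by both the 23 across and the 22 down.
(3,3) = 23 − 17 = 6 completes the 23 across.
(2,1) = 17 − 10 = 7 completes the 17 down.
(2,2) = 22 − 13 = 9 completes the 22 down.
(2,3) = 24 − 16 = 8 completes the 24 across.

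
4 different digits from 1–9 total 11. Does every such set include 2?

Yes

The only way to make 11 from 4 distinct digits is {1,2,3,5}, which contains 2.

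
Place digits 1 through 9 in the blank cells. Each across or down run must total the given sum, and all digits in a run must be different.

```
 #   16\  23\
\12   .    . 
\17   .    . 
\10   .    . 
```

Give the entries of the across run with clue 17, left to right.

17 in 2 cells must be {8,9}; 23 in 3 cells must be {6,8,9}.
Nothing is forced directly, so branch on R1C2, whose candidates are 8 or 9. If R1C2 = 8: that forces R1C1 = 4, R2C1 = 9, after which R2C2 would have to be in {8} for the 17 across but in {6,9} for the 23 down — contradiction. So R1C2 = 9.
R1C1 = 12 − 9 = 3 completes the 12 across.
Given what's placed, R2C2 must be 8 to fit the 17 across and 23 down.
R3C2 = 23 − 17 = 6 completes the 23 down.
R2C1 = 17 − 8 = 9 completes the 17 across.
R3C1 = 10 − 6 = 4 completes the 10 across.

9 8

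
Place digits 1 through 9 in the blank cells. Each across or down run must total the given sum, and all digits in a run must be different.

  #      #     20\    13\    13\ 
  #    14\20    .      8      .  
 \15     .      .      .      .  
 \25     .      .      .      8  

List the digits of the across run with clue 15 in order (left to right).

8 4 1 2

Given what's placed, R1C4 must be 3 to fit the 20 across and 13 down.
R2C4 = 13 − 11 = 2 completes the 13 down.
R1C2 = 20 − 11 = 9 completes the 20 across.
Nothing is forced directly, so branch on R2C3, whose candidates are 1 or 3 or 4. If R2C3 = 3: that forces R3C3 = 2, R3C2 = 6, after which R2C2 would have to be in {1,4,6,9} for the 15 across but in {5} for the 20 down — contradiction. If R2C3 = 4: that forces R3C3 = 1, R3C1 = 9, R3C2 = 7, after which R2C1 would have to be in {1,3,6,8} for the 15 across but in {5} for the 14 down — contradiction. So R2C3 = 1.
R3C3 = 13 − 9 = 4 completes the 13 down.
R3C1 = 6: the only remaining digit allowed by both the 25 across and the 14 down.
R3C2 = 25 − 18 = 7 completes the 25 across.
R2C1 = 14 − 6 = 8 completes the 14 down.
R2C2 = 15 − 11 = 4 completes the 15 across.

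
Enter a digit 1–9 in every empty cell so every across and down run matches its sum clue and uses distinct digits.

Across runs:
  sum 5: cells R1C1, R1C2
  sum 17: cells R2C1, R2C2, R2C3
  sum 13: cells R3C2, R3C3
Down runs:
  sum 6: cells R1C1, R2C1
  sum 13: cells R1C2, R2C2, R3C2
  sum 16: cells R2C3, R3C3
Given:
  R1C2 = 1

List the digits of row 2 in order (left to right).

2, 8, 7

16 in 2 cells must be {7,9}.
R1C1 = 5 − 1 = 4 completes the 5 across.
R2C1 = 6 − 4 = 2 completes the 6 down.
No cell is forced outright now. R2C3 can only be 7 or 9 (the digits allowed by both its 17 across and its 16 down). If R2C3 = 9: then R2C2 would have to be in {6} for the 17 across but in {3,4,5,7,8,9} for the 13 down — contradiction. So R2C3 = 7.
R2C2 = 17 − 9 = 8 completes the 17 across.
R3C2 = 13 − 9 = 4 completes the 13 down.
R3C3 = 13 − 4 = 9 completes the 13 across.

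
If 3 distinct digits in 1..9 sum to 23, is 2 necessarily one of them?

No

The only way to make 23 from 3 distinct digits is {6,8,9}, which does not contain 2.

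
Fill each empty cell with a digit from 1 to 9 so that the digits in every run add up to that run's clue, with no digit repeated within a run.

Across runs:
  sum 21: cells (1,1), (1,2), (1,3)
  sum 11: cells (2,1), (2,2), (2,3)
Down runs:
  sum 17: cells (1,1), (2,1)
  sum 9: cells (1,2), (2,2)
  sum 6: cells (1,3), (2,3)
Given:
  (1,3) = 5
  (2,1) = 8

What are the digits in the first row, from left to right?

9, 7, 5

17 in 2 cells must be {8,9}.
(1,1) = 17 − 8 = 9 completes the 17 down.
(1,2) = 21 − 14 = 7 completes the 21 across.
(2,2) = 9 − 7 = 2 completes the 9 down.
(2,3) = 11 − 10 = 1 completes the 11 across.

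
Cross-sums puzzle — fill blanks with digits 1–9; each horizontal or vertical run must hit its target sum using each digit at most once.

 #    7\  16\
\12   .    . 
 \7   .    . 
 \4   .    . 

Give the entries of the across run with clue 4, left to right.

4 in 2 cells must be {1,3}; 7 in 3 cells must be {1,2,4}.
The 12 across and the 7 down share only 4, so R1C1 = 4.
R1C2 = 12 − 4 = 8 completes the 12 across.
Given what's placed, R3C1 must be 1 to fit the 4 across and 7 down.
R3C2 = 4 − 1 = 3 completes the 4 across.
R2C1 = 7 − 5 = 2 completes the 7 down.
R2C2 = 7 − 2 = 5 completes the 7 across.

1, 3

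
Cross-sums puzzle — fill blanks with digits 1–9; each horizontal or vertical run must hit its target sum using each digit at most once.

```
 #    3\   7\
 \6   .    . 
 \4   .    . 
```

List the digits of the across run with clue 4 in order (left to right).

1 3

4 in 2 cells must be {1,3}; 3 in 2 cells must be {1,2}.
The 4 across and the 3 down share only 1, so R2C1 = 1.
R2C2 = 4 − 1 = 3 completes the 4 across.
R1C1 = 3 − 1 = 2 completes the 3 down.
R1C2 = 6 − 2 = 4 completes the 6 across.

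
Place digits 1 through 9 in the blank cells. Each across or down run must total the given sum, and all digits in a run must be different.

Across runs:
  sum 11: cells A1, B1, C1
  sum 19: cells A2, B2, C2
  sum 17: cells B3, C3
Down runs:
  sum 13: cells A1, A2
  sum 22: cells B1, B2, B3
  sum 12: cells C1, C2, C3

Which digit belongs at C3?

17 in 2 cells must be {8,9}.
Nothing is forced directly, so branch on C3, whose candidates are 8 or 9. If C3 = 9: that forces C2 = 2, B3 = 8, B1 = 5, after which C1 would have to be in {2,4} for the 11 across but in {1} for the 12 down — contradiction. So C3 = 8.

8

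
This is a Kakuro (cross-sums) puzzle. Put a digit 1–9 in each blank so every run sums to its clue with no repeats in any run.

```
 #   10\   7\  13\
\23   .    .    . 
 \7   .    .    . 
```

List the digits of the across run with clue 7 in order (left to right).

2 1 4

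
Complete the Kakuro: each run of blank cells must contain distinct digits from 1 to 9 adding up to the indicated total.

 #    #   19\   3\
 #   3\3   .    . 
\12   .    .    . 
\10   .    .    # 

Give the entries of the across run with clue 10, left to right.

2, 8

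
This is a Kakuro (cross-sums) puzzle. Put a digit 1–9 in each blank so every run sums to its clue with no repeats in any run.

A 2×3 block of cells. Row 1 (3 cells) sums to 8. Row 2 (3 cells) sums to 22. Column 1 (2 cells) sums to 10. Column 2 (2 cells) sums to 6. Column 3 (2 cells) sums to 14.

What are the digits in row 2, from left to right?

The 8 across and the 14 down share only 5, so (1,3) = 5.
The 22 across and the 6 down share only 5, so (2,2) = 5.
(2,3) = 14 − 5 = 9 completes the 14 down.
(1,2) = 6 − 5 = 1 completes the 6 down.
(2,1) = 22 − 14 = 8 completes the 22 across.
(1,1) = 8 − 6 = 2 completes the 8 across.

8 5 9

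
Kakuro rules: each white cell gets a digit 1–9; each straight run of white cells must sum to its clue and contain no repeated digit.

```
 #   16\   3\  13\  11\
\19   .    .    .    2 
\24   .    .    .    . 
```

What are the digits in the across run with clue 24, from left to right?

16 in 2 cells must be {7,9}; 3 in 2 cells must be {1,2}.
R1C2 = 1: the only remaining digit allowed by both the 19 across and the 3 down.
R2C2 = 3 − 1 = 2 completes the 3 down.
R2C4 = 11 − 2 = 9 completes the 11 down.
Given what's placed, R2C1 must be 7 to fit the 24 across and 16 down.
R2C3 = 24 − 18 = 6 completes the 24 across.
R1C1 = 16 − 7 = 9 completes the 16 down.
R1C3 = 19 − 12 = 7 completes the 19 across.

7 2 6 9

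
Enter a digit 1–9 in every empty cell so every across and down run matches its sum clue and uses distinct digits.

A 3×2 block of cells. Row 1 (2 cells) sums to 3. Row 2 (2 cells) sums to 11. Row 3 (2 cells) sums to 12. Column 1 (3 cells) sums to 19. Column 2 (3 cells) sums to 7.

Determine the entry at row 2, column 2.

2

3 in 2 cells must be {1,2}; 7 in 3 cells must be {1,2,4}.
The 3 across and the 19 down share only 2, so (1,1) = 2.
(1,2) = 3 − 2 = 1 completes the 3 across.
Given what's placed, (3,2) must be 4 to fit the 12 across and 7 down.
(2,2) = 7 − 5 = 2 completes the 7 down.
(3,1) = 12 − 4 = 8 completes the 12 across.
(2,1) = 11 − 2 = 9 completes the 11 across.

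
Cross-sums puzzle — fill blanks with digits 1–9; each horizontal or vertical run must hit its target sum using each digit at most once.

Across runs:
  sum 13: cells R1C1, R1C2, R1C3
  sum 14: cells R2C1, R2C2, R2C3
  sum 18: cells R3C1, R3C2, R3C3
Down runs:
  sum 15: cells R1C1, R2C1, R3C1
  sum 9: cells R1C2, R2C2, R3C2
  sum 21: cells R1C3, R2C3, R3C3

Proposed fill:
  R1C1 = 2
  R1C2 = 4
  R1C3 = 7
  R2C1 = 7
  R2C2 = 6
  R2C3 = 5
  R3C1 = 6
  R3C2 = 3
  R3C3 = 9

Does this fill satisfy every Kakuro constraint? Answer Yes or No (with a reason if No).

No — the across run R2C1–R2C3 sums to 18, not 14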